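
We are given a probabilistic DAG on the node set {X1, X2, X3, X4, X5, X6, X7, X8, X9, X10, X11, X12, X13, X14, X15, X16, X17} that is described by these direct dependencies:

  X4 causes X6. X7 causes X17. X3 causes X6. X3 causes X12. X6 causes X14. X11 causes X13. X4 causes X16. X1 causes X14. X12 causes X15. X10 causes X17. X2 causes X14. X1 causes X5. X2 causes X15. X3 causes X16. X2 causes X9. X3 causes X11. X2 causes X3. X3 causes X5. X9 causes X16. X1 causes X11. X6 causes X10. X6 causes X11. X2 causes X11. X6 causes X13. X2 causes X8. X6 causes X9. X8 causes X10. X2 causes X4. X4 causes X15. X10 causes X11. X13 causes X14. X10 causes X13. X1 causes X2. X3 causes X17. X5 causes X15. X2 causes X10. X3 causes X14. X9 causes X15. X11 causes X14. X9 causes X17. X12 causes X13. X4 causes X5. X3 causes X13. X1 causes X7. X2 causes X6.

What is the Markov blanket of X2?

A node's Markov blanket = Pa ∪ Ch ∪ (parents of Ch other than the node itself).
X2 has parent X1.
Children of X2: X3, X4, X6, X8, X9, X10, X11, X14, X15.
For each child, the remaining parents (spouses of X2):
  X3: —
  X4: —
  X6: X3, X4
  X8: —
  X9: X6
  X10: X6, X8
  X11: X1, X3, X6, X10
  X14: X1, X3, X6, X11, X13
  X15: X4, X5, X9, X12
Taking the union gives {X1, X3, X4, X5, X6, X8, X9, X10, X11, X12, X13, X14, X15}.

{X1, X3, X4, X5, X6, X8, X9, X10, X11, X12, X13, X14, X15}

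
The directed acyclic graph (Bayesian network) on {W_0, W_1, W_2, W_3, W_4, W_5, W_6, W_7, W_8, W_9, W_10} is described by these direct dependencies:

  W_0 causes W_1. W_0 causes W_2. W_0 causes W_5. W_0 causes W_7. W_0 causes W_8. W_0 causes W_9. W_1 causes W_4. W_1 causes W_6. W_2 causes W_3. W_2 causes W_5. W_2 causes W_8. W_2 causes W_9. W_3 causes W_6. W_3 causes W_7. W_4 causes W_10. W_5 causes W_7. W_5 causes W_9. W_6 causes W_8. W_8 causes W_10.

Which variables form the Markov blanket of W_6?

W_6 has parents W_1, W_3.
W_6 has child W_8.
Co-parents of W_6 (other parents of its children):
  W_8: W_0, W_2
MB(W_6) = {W_0, W_1, W_2, W_3, W_8}.

{W_0, W_1, W_2, W_3, W_8}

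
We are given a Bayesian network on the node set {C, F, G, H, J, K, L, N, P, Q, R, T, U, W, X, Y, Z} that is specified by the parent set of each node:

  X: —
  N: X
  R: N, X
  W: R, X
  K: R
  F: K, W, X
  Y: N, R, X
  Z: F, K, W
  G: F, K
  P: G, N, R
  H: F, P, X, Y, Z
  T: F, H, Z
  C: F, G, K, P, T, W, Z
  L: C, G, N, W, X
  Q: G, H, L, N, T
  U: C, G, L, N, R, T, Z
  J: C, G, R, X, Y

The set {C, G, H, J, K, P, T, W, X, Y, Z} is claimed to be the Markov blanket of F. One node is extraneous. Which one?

J

F's parents: K, W, X.
F has children C, G, H, T, Z.
For each child, the remaining parents (spouses of F):
  Z: K, W
  G: K
  H: P, X, Y, Z
  T: H, Z
  C: G, K, P, T, W, Z
MB(F) = {C, G, H, K, P, T, W, X, Y, Z}.
J is neither a parent, child, nor co-parent of F, so it does not belong.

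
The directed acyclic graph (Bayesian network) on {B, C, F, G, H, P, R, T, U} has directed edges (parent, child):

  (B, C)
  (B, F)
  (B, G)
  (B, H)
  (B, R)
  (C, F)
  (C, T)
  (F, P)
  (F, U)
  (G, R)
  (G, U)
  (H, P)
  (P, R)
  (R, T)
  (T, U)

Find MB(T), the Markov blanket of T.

The Markov blanket of a node is its parents, its children, and the other parents of its children.
T has parents C, R.
T's children: U.
Parents of each child, excluding T:
  U: F, G
MB(T) = {C, F, G, R, U}.

{C, F, G, R, U}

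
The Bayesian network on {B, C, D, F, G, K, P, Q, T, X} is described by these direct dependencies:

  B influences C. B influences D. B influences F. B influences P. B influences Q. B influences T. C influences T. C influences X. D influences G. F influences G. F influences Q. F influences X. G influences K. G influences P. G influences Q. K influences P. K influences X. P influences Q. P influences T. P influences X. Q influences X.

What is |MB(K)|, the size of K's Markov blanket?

K has children P, X.
Pa(K) = {G}.
Other parents of K's children:
  P also has parents B, G.
  X's other parents are C, F, P, Q.
MB(K) = {B, C, F, G, P, Q, X}, which has 7 nodes.

7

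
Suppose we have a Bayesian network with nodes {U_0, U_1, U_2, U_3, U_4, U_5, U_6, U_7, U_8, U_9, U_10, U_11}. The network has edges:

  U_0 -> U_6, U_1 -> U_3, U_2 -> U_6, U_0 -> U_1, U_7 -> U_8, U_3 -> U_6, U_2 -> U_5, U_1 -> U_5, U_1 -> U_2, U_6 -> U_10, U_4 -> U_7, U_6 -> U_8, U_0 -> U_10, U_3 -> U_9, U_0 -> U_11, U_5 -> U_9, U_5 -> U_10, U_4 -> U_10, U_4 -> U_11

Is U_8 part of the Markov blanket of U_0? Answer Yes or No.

No

U_0 has children U_1, U_6, U_10, U_11.
Pa(U_0) = {}.
Co-parents of U_0 (other parents of its children):
  U_1: —
  U_6: U_2, U_3
  U_10: U_4, U_5, U_6
  U_11: U_4
MB(U_0) = {U_1, U_2, U_3, U_4, U_5, U_6, U_10, U_11}; U_8 is not in this set.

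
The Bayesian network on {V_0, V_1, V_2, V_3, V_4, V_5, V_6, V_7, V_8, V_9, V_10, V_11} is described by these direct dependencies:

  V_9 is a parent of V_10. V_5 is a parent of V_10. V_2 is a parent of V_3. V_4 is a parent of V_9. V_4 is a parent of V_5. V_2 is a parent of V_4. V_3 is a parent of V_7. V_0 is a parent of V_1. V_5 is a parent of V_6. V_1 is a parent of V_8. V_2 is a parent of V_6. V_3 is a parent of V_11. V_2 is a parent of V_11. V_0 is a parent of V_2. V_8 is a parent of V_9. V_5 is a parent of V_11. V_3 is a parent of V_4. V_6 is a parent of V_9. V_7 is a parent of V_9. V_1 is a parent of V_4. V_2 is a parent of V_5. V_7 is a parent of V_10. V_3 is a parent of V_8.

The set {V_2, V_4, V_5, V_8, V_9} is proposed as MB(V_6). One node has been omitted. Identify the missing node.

V_7

Children of V_6: V_9.
V_6's parents: V_2, V_5.
Other parents of V_6's children:
  V_9: V_4, V_7, V_8
MB(V_6) = {V_2, V_4, V_5, V_7, V_8, V_9}.
Comparing with the claimed set, V_7 is missing.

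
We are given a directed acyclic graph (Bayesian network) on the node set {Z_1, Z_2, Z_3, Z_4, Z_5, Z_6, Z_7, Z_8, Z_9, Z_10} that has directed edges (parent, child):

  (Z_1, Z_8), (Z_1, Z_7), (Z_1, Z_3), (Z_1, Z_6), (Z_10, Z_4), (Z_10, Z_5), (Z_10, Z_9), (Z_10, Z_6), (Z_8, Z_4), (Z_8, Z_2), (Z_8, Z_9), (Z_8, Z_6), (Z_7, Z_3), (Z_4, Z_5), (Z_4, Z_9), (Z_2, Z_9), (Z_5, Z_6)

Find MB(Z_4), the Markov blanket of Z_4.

{Z_2, Z_5, Z_8, Z_9, Z_10}

The Markov blanket of a node is its parents, its children, and the other parents of its children.
Ch(Z_4) = {Z_5, Z_9}.
Parents of Z_4: Z_8, Z_10.
For each child, the remaining parents (spouses of Z_4):
  Z_5: Z_10
  Z_9: Z_2, Z_8, Z_10
Taking the union gives {Z_2, Z_5, Z_8, Z_9, Z_10}.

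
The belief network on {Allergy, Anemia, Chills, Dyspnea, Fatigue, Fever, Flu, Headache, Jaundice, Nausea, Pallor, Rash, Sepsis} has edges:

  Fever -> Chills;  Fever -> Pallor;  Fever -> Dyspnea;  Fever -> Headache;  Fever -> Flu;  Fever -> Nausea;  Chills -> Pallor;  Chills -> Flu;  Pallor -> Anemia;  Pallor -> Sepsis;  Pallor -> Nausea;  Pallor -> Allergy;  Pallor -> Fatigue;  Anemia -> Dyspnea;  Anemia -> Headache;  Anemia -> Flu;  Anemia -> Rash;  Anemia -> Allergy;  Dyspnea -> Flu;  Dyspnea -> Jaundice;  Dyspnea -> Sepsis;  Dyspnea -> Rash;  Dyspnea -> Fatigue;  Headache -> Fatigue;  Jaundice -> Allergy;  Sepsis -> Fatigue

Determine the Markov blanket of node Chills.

A node's Markov blanket = Pa ∪ Ch ∪ (parents of Ch other than the node itself).
Chills's parents: Fever.
Children of Chills: Flu, Pallor.
For each child, the remaining parents (spouses of Chills):
  parents(Pallor) \ {Chills} = {Fever}.
  parents(Flu) \ {Chills} = {Anemia, Dyspnea, Fever}.
Taking the union gives {Anemia, Dyspnea, Fever, Flu, Pallor}.

{Anemia, Dyspnea, Fever, Flu, Pallor}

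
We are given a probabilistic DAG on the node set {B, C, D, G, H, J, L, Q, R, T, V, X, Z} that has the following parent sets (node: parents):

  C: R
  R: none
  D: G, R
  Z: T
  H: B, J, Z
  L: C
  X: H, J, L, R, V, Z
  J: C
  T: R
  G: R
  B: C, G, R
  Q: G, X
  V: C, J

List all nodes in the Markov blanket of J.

{B, C, H, L, R, V, X, Z}

J has children H, V, X.
Pa(J) = {C}.
Parents of each child, excluding J:
  V: C
  H: B, Z
  X: H, L, R, V, Z
Union: {C} ∪ {H, V, X} ∪ {B, C, H, L, R, V, Z} = {B, C, H, L, R, V, X, Z}.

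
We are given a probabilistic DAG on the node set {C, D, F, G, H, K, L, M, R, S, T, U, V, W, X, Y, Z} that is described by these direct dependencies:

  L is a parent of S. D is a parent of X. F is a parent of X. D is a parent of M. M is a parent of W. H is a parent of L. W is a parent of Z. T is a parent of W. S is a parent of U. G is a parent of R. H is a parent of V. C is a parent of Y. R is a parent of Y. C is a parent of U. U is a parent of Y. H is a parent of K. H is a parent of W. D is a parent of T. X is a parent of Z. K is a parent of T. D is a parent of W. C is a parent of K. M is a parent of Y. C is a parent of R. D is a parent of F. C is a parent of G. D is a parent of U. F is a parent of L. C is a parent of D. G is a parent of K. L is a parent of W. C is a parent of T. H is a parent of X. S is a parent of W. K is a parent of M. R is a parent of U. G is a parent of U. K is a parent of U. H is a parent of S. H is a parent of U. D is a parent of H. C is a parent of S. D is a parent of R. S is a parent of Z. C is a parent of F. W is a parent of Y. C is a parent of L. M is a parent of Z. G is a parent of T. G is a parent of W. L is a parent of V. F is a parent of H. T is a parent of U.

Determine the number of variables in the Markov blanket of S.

13

The Markov blanket of a node is its parents, its children, and the other parents of its children.
S's parents: C, H, L.
S has children U, W, Z.
For each child, the remaining parents (spouses of S):
  parents(U) \ {S} = {C, D, G, H, K, R, T}.
  parents(W) \ {S} = {D, G, H, L, M, T}.
  Z also has parents M, W, X.
MB(S) = {C, D, G, H, K, L, M, R, T, U, W, X, Z}, which has 13 nodes.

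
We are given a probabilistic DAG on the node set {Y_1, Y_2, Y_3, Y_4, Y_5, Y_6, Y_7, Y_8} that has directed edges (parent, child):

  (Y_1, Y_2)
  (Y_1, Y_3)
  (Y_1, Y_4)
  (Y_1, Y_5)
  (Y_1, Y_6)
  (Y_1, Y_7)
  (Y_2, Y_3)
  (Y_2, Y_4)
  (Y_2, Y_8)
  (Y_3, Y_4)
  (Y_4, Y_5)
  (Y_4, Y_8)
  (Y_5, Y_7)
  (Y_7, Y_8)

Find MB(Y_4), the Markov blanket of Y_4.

{Y_1, Y_2, Y_3, Y_5, Y_7, Y_8}

Y_4 has parents Y_1, Y_2, Y_3.
Ch(Y_4) = {Y_5, Y_8}.
Co-parents of Y_4 (other parents of its children):
  Y_5 also has parent Y_1.
  Y_8 also has parents Y_2, Y_7.
Taking the union gives {Y_1, Y_2, Y_3, Y_5, Y_7, Y_8}.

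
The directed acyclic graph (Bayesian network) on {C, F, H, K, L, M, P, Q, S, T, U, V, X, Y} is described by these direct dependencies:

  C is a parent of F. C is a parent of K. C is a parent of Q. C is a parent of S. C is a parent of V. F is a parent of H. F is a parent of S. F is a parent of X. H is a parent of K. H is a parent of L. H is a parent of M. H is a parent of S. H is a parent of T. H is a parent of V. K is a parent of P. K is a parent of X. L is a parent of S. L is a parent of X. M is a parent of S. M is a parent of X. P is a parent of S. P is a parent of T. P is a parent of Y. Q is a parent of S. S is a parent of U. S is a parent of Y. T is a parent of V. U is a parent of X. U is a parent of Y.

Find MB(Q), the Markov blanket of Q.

Pa(Q) = {C}.
Q's children: S.
Parents of each child, excluding Q:
  parents(S) \ {Q} = {C, F, H, L, M, P}.
So the Markov blanket of Q is {C, F, H, L, M, P, S}.

{C, F, H, L, M, P, S}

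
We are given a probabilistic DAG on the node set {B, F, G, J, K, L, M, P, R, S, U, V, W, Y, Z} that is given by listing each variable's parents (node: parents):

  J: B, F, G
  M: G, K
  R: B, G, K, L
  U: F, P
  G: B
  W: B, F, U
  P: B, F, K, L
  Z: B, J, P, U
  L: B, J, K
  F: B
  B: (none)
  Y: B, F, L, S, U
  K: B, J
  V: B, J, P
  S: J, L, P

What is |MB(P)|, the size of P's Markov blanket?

Pa(P) = {B, F, K, L}.
P's children: S, U, V, Z.
For each child, the remaining parents (spouses of P):
  S also has parents J, L.
  U also has parent F.
  parents(V) \ {P} = {B, J}.
  parents(Z) \ {P} = {B, J, U}.
MB(P) = {B, F, J, K, L, S, U, V, Z}, which has 9 nodes.

9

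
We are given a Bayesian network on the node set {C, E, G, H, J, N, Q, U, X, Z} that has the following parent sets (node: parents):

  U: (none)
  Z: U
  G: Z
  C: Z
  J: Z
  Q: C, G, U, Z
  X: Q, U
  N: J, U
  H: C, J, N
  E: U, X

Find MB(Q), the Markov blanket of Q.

{C, G, U, X, Z}

By definition, MB(Q) is built from Q's parents, Q's children, and the co-parents of Q.
Q's children: X.
Q has parents C, G, U, Z.
Co-parents of Q (other parents of its children):
  X's other parent is U.
MB(Q) = {C, G, U, X, Z}.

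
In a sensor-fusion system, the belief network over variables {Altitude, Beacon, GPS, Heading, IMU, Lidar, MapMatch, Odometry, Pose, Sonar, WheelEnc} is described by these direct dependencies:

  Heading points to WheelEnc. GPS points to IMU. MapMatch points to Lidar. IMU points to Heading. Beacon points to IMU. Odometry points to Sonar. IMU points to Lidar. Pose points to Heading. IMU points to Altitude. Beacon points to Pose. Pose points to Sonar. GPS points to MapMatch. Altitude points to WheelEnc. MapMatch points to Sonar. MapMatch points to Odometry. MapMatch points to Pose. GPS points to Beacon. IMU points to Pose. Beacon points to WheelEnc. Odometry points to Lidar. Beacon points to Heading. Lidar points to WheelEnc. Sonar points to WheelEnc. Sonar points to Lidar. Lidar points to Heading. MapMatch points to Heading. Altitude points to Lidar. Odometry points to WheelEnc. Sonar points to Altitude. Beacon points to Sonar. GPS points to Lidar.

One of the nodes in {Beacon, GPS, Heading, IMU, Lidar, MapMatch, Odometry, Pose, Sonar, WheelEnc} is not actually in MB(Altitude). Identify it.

Parents of Altitude: IMU, Sonar.
Altitude's children: Lidar, WheelEnc.
Co-parents of Altitude (other parents of its children):
  Lidar's other parents are GPS, IMU, MapMatch, Odometry, Sonar.
  WheelEnc also has parents Beacon, Heading, Lidar, Odometry, Sonar.
MB(Altitude) = {Beacon, GPS, Heading, IMU, Lidar, MapMatch, Odometry, Sonar, WheelEnc}.
Pose is neither a parent, child, nor co-parent of Altitude, so it does not belong.

Pose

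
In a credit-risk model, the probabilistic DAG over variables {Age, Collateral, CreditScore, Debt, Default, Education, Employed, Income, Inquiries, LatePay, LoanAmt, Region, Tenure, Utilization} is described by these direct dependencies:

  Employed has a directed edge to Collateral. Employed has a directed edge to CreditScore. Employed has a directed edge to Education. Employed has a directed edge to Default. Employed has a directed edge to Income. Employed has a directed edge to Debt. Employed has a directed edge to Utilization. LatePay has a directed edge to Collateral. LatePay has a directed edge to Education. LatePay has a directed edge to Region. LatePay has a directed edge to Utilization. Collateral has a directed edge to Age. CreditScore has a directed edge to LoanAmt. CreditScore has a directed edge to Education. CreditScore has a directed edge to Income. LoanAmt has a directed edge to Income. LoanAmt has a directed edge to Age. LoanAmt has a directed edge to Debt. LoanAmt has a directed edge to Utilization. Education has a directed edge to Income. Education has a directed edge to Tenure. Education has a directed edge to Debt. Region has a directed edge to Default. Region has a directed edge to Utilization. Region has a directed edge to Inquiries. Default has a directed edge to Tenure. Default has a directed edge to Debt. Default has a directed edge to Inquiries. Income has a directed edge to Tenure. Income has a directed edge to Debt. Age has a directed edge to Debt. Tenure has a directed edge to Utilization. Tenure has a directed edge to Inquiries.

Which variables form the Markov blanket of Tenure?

A node's Markov blanket = Pa ∪ Ch ∪ (parents of Ch other than the node itself).
Tenure's children: Inquiries, Utilization.
Tenure's parents: Default, Education, Income.
Other parents of Tenure's children:
  Utilization: Employed, LatePay, LoanAmt, Region
  Inquiries: Default, Region
MB(Tenure) = {Default, Education, Employed, Income, Inquiries, LatePay, LoanAmt, Region, Utilization}.

{Default, Education, Employed, Income, Inquiries, LatePay, LoanAmt, Region, Utilization}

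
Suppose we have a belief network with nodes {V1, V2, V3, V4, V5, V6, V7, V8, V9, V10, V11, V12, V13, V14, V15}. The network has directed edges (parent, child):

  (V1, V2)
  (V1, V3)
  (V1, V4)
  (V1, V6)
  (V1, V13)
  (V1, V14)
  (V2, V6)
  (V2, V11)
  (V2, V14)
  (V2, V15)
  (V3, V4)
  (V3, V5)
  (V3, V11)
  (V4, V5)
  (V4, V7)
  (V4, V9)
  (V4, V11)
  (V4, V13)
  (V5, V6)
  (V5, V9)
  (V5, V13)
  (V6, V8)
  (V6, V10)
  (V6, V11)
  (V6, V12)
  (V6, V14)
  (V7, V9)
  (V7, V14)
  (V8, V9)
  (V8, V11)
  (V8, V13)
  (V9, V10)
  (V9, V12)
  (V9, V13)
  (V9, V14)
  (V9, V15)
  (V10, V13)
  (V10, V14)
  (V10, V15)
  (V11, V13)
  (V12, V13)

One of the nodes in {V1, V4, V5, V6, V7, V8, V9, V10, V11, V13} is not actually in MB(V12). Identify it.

V7

By definition, MB(V12) is built from V12's parents, V12's children, and the co-parents of V12.
Pa(V12) = {V6, V9}.
Children of V12: V13.
Parents of each child, excluding V12:
  V13's other parents are V1, V4, V5, V8, V9, V10, V11.
MB(V12) = {V1, V4, V5, V6, V8, V9, V10, V11, V13}.
V7 is neither a parent, child, nor co-parent of V12, so it does not belong.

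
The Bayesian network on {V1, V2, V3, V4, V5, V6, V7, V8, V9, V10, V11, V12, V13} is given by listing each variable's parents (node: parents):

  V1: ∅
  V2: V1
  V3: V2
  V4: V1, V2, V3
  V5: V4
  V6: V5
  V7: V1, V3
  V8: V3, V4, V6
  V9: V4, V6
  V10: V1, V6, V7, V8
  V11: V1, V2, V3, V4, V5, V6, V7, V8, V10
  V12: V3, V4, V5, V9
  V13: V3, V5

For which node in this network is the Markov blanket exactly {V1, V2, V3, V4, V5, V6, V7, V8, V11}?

The target node must have every member of {V1, V2, V3, V4, V5, V6, V7, V8, V11} as a parent, child, or co-parent, and no others.
Parents of V10: V1, V6, V7, V8; children: V11; co-parents: V1, V2, V3, V4, V5, V6, V7, V8.
These exactly cover the given set, so the node is V10.

V10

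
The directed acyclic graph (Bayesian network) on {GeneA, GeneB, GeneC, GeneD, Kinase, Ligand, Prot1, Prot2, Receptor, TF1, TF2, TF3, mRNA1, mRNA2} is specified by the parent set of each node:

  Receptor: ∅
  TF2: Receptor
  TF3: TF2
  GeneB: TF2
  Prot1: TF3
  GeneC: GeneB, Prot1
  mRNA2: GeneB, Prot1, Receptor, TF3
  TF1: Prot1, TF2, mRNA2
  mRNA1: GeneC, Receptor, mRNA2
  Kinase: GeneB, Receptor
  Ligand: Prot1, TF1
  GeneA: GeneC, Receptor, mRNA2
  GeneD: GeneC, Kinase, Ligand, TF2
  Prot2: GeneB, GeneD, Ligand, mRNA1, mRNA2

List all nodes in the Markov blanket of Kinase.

By definition, MB(Kinase) is built from Kinase's parents, Kinase's children, and the co-parents of Kinase.
Kinase has parents GeneB, Receptor.
Ch(Kinase) = {GeneD}.
For each child, the remaining parents (spouses of Kinase):
  parents(GeneD) \ {Kinase} = {GeneC, Ligand, TF2}.
Taking the union gives {GeneB, GeneC, GeneD, Ligand, Receptor, TF2}.

{GeneB, GeneC, GeneD, Ligand, Receptor, TF2}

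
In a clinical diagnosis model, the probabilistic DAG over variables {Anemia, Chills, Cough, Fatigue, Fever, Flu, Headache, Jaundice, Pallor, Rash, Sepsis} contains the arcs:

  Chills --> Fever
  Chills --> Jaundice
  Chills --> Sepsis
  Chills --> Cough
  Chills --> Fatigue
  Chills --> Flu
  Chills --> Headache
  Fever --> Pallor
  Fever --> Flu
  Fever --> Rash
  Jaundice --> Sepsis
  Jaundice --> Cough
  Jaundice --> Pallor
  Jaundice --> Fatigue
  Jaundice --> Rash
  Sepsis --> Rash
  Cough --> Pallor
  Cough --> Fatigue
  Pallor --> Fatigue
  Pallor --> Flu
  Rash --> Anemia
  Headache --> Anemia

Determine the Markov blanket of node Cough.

{Chills, Fatigue, Fever, Jaundice, Pallor}

Recall MB(v) = parents ∪ children ∪ spouses, where spouses are the other parents of v's children.
Cough's parents: Chills, Jaundice.
Cough's children: Fatigue, Pallor.
For each child, the remaining parents (spouses of Cough):
  Pallor also has parents Fever, Jaundice.
  parents(Fatigue) \ {Cough} = {Chills, Jaundice, Pallor}.
Taking the union gives {Chills, Fatigue, Fever, Jaundice, Pallor}.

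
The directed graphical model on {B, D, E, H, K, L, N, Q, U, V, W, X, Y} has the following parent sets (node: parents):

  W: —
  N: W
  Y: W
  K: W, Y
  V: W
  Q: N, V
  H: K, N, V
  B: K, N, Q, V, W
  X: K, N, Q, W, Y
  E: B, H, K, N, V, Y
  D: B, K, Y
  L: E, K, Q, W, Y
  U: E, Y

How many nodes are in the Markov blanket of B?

9

A node's Markov blanket = Pa ∪ Ch ∪ (parents of Ch other than the node itself).
Children of B: D, E.
Pa(B) = {K, N, Q, V, W}.
For each child, the remaining parents (spouses of B):
  E: H, K, N, V, Y
  D: K, Y
MB(B) = {D, E, H, K, N, Q, V, W, Y}, which has 9 nodes.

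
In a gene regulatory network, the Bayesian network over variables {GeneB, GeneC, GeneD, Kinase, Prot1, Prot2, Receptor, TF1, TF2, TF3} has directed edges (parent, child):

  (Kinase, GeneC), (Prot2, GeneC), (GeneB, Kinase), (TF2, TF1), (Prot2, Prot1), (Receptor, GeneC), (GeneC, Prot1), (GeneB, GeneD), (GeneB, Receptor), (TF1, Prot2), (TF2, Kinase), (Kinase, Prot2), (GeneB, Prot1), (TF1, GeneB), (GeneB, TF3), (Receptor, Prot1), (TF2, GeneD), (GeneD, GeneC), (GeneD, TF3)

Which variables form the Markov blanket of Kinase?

Kinase has children GeneC, Prot2.
Kinase has parents GeneB, TF2.
Co-parents of Kinase (other parents of its children):
  Prot2: TF1
  GeneC: GeneD, Prot2, Receptor
MB(Kinase) = {GeneB, GeneC, GeneD, Prot2, Receptor, TF1, TF2}.

{GeneB, GeneC, GeneD, Prot2, Receptor, TF1, TF2}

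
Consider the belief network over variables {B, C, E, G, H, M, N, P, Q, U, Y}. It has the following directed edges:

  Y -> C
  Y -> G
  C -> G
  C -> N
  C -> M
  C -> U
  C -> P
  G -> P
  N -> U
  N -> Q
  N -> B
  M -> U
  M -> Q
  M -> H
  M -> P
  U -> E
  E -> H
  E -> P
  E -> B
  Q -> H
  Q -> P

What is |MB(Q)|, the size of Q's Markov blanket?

Parents of Q: M, N.
Ch(Q) = {H, P}.
Co-parents of Q (other parents of its children):
  H: E, M
  P: C, E, G, M
MB(Q) = {C, E, G, H, M, N, P}, which has 7 nodes.

7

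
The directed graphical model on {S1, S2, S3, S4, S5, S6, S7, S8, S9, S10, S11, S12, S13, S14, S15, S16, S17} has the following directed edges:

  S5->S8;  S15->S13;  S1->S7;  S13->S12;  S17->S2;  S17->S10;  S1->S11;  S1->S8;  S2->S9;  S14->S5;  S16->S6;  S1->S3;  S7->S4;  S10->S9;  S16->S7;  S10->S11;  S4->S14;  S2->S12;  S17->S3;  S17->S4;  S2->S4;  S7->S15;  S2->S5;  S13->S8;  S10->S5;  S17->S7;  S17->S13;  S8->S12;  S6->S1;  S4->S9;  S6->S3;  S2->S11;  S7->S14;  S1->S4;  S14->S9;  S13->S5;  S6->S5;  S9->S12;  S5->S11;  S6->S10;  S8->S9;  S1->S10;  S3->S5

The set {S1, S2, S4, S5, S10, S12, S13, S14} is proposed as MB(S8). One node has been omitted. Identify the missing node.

Recall MB(v) = parents ∪ children ∪ spouses, where spouses are the other parents of v's children.
Parents of S8: S1, S5, S13.
S8's children: S9, S12.
For each child, the remaining parents (spouses of S8):
  S9: S2, S4, S10, S14
  S12: S2, S9, S13
MB(S8) = {S1, S2, S4, S5, S9, S10, S12, S13, S14}.
Comparing with the claimed set, S9 is missing.

S9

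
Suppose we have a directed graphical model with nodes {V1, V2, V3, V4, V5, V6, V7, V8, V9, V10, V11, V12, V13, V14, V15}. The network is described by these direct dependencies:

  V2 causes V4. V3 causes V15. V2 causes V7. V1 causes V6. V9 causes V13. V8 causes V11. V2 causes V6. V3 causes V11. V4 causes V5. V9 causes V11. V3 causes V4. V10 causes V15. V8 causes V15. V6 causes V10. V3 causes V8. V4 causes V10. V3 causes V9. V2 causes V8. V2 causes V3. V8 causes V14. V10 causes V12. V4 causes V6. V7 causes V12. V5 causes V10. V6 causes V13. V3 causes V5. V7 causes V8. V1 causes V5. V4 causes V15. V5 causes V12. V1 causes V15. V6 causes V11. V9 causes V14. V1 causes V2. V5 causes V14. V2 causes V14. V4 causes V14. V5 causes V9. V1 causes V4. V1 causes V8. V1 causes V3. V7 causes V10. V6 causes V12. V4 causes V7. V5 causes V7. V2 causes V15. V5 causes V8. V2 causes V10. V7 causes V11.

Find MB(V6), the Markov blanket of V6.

By definition, MB(V6) is built from V6's parents, V6's children, and the co-parents of V6.
Parents of V6: V1, V2, V4.
V6 has children V10, V11, V12, V13.
For each child, the remaining parents (spouses of V6):
  V10 also has parents V2, V4, V5, V7.
  parents(V11) \ {V6} = {V3, V7, V8, V9}.
  parents(V12) \ {V6} = {V5, V7, V10}.
  parents(V13) \ {V6} = {V9}.
So the Markov blanket of V6 is {V1, V2, V3, V4, V5, V7, V8, V9, V10, V11, V12, V13}.

{V1, V2, V3, V4, V5, V7, V8, V9, V10, V11, V12, V13}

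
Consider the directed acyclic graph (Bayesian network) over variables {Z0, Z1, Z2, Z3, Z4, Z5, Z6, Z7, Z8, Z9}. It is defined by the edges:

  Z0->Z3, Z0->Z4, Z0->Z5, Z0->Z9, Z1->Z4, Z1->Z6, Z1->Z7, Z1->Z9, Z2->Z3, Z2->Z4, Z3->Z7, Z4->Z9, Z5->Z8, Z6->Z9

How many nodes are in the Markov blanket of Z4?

By definition, MB(Z4) is built from Z4's parents, Z4's children, and the co-parents of Z4.
Pa(Z4) = {Z0, Z1, Z2}.
Ch(Z4) = {Z9}.
Other parents of Z4's children:
  Z9: Z0, Z1, Z6
MB(Z4) = {Z0, Z1, Z2, Z6, Z9}, which has 5 nodes.

5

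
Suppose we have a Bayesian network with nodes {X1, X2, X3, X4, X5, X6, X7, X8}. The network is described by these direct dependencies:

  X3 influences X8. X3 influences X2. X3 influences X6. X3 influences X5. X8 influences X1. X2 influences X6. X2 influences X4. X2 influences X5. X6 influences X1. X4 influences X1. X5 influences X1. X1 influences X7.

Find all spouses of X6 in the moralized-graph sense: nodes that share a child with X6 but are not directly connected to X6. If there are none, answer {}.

Children of X6: X1.
  parents(X1) \ {X6} = {X4, X5, X8}.
Excluding nodes already adjacent to X6 (X1, X2, X3), the co-parent-only contribution is {X4, X5, X8}.

{X4, X5, X8}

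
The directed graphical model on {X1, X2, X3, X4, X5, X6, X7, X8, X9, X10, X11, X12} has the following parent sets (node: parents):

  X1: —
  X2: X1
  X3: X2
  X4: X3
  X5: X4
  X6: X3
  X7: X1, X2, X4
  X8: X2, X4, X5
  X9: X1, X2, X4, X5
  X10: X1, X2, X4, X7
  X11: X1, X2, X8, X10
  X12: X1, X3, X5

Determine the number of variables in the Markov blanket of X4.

Recall MB(v) = parents ∪ children ∪ spouses, where spouses are the other parents of v's children.
X4 has parent X3.
X4 has children X5, X7, X8, X9, X10.
Parents of each child, excluding X4:
  X5: no additional parents.
  parents(X7) \ {X4} = {X1, X2}.
  parents(X8) \ {X4} = {X2, X5}.
  parents(X9) \ {X4} = {X1, X2, X5}.
  parents(X10) \ {X4} = {X1, X2, X7}.
MB(X4) = {X1, X2, X3, X5, X7, X8, X9, X10}, which has 8 nodes.

8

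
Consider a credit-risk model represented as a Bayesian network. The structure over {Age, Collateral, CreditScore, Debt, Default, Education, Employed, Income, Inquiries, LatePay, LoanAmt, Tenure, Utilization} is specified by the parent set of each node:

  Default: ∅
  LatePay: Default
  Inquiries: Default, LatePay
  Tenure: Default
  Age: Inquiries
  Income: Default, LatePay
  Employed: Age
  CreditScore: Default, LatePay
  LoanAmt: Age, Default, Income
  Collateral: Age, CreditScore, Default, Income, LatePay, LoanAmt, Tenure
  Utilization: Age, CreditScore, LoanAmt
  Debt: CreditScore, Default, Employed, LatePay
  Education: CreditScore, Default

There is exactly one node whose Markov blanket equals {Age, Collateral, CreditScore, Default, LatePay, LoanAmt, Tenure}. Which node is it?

Income

The target node must have every member of {Age, Collateral, CreditScore, Default, LatePay, LoanAmt, Tenure} as a parent, child, or co-parent, and no others.
Parents of Income: Default, LatePay; children: Collateral, LoanAmt; co-parents: Age, CreditScore, Default, LatePay, LoanAmt, Tenure.
These exactly cover the given set, so the node is Income.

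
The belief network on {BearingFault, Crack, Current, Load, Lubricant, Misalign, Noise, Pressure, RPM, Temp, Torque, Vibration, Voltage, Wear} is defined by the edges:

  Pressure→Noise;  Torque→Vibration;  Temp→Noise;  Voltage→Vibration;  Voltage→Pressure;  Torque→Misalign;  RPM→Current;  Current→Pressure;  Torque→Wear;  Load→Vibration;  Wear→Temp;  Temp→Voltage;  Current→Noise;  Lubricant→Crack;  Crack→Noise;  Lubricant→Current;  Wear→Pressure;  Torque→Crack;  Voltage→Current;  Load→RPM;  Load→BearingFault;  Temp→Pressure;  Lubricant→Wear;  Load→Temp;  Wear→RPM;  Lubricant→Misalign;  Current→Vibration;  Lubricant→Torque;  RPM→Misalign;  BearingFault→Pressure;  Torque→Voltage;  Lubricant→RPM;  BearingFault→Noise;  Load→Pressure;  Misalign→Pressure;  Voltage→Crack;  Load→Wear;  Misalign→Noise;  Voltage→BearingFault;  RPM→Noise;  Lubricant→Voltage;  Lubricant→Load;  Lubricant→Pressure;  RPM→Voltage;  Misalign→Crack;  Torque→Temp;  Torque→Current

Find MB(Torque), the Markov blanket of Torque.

{Crack, Current, Load, Lubricant, Misalign, RPM, Temp, Vibration, Voltage, Wear}

By definition, MB(Torque) is built from Torque's parents, Torque's children, and the co-parents of Torque.
Ch(Torque) = {Crack, Current, Misalign, Temp, Vibration, Voltage, Wear}.
Pa(Torque) = {Lubricant}.
Other parents of Torque's children:
  parents(Wear) \ {Torque} = {Load, Lubricant}.
  parents(Temp) \ {Torque} = {Load, Wear}.
  parents(Voltage) \ {Torque} = {Lubricant, RPM, Temp}.
  Misalign's other parents are Lubricant, RPM.
  Crack's other parents are Lubricant, Misalign, Voltage.
  Current also has parents Lubricant, RPM, Voltage.
  Vibration also has parents Current, Load, Voltage.
Taking the union gives {Crack, Current, Load, Lubricant, Misalign, RPM, Temp, Vibration, Voltage, Wear}.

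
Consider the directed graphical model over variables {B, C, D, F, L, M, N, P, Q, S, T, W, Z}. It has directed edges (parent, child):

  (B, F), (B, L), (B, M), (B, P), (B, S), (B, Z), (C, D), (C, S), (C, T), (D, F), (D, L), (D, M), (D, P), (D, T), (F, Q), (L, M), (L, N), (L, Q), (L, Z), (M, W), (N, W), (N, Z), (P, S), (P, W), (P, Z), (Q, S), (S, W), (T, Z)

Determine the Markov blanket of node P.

A node's Markov blanket = Pa ∪ Ch ∪ (parents of Ch other than the node itself).
Ch(P) = {S, W, Z}.
Parents of P: B, D.
For each child, the remaining parents (spouses of P):
  S also has parents B, C, Q.
  W also has parents M, N, S.
  parents(Z) \ {P} = {B, L, N, T}.
Union: {B, D} ∪ {S, W, Z} ∪ {B, C, L, M, N, Q, S, T} = {B, C, D, L, M, N, Q, S, T, W, Z}.

{B, C, D, L, M, N, Q, S, T, W, Z}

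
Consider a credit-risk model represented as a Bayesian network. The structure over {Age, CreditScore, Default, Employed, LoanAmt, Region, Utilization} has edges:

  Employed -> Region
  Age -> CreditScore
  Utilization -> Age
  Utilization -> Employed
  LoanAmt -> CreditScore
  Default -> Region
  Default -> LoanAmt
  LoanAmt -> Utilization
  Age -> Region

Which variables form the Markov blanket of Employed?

Parents of Employed: Utilization.
Employed has child Region.
Co-parents of Employed (other parents of its children):
  parents(Region) \ {Employed} = {Age, Default}.
So the Markov blanket of Employed is {Age, Default, Region, Utilization}.

{Age, Default, Region, Utilization}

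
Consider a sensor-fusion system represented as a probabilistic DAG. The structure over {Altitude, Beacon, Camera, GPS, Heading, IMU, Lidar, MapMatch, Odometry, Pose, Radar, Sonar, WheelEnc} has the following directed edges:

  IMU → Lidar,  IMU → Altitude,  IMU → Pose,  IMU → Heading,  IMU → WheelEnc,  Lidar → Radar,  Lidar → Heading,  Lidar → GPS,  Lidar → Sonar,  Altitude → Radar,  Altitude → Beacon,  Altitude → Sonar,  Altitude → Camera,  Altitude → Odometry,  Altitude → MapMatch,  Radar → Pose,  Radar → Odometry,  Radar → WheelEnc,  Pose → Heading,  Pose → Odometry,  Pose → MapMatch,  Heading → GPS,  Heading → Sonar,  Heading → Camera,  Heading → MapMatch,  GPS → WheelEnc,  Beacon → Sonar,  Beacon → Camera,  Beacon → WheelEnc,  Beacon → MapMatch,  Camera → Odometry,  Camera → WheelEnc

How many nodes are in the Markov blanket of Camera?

9

Camera has parents Altitude, Beacon, Heading.
Ch(Camera) = {Odometry, WheelEnc}.
For each child, the remaining parents (spouses of Camera):
  parents(Odometry) \ {Camera} = {Altitude, Pose, Radar}.
  parents(WheelEnc) \ {Camera} = {Beacon, GPS, IMU, Radar}.
MB(Camera) = {Altitude, Beacon, GPS, Heading, IMU, Odometry, Pose, Radar, WheelEnc}, which has 9 nodes.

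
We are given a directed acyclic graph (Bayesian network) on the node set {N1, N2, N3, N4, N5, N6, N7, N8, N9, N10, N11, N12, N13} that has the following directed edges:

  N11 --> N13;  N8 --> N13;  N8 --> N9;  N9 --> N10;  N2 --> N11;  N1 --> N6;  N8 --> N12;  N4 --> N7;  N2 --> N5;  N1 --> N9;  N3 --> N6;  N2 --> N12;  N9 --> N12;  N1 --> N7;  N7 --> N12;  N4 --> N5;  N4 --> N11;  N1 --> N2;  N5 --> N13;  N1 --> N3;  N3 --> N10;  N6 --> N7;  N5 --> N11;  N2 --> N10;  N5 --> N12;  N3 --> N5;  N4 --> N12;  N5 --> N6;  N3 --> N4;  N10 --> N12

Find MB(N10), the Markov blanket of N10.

{N2, N3, N4, N5, N7, N8, N9, N12}

By definition, MB(N10) is built from N10's parents, N10's children, and the co-parents of N10.
N10 has child N12.
Pa(N10) = {N2, N3, N9}.
For each child, the remaining parents (spouses of N10):
  N12 also has parents N2, N4, N5, N7, N8, N9.
MB(N10) = {N2, N3, N4, N5, N7, N8, N9, N12}.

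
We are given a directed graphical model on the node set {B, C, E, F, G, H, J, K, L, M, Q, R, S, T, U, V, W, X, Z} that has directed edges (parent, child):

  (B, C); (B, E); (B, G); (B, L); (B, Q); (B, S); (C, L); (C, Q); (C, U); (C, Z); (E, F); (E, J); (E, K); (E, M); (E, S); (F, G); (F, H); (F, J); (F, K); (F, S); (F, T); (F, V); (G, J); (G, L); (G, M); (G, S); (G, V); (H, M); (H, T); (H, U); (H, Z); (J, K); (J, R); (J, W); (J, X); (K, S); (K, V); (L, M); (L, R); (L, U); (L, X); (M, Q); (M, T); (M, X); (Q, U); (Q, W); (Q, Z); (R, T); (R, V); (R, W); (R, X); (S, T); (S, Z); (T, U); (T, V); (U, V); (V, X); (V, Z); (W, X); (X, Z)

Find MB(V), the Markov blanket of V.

{C, F, G, H, J, K, L, M, Q, R, S, T, U, W, X, Z}

Recall MB(v) = parents ∪ children ∪ spouses, where spouses are the other parents of v's children.
V has parents F, G, K, R, T, U.
V has children X, Z.
For each child, the remaining parents (spouses of V):
  X's other parents are J, L, M, R, W.
  Z's other parents are C, H, Q, S, X.
Taking the union gives {C, F, G, H, J, K, L, M, Q, R, S, T, U, W, X, Z}.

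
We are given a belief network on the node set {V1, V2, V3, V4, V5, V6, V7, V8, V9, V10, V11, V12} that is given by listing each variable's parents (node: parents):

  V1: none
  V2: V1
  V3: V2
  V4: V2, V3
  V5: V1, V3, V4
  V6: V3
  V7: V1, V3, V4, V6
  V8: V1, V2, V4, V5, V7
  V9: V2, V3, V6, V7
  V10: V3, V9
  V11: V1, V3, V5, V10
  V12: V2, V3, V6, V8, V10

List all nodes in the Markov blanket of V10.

By definition, MB(V10) is built from V10's parents, V10's children, and the co-parents of V10.
Pa(V10) = {V3, V9}.
V10's children: V11, V12.
Other parents of V10's children:
  V11: V1, V3, V5
  V12: V2, V3, V6, V8
Union: {V3, V9} ∪ {V11, V12} ∪ {V1, V2, V3, V5, V6, V8} = {V1, V2, V3, V5, V6, V8, V9, V11, V12}.

{V1, V2, V3, V5, V6, V8, V9, V11, V12}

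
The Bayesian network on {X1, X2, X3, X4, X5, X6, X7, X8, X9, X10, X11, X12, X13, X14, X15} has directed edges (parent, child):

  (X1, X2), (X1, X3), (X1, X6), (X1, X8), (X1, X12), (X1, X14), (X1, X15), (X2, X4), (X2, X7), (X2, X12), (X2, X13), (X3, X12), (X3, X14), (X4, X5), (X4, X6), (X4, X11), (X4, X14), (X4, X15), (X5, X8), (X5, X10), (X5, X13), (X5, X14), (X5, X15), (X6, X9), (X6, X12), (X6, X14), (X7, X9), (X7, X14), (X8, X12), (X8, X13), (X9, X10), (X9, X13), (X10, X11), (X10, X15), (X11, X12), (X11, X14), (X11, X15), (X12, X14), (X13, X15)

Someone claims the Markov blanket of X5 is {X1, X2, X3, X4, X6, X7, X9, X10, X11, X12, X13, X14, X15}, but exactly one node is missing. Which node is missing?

X5 has children X8, X10, X13, X14, X15.
Pa(X5) = {X4}.
For each child, the remaining parents (spouses of X5):
  X8: X1
  X10: X9
  X13: X2, X8, X9
  X14: X1, X3, X4, X6, X7, X11, X12
  X15: X1, X4, X10, X11, X13
MB(X5) = {X1, X2, X3, X4, X6, X7, X8, X9, X10, X11, X12, X13, X14, X15}.
Comparing with the claimed set, X8 is missing.

X8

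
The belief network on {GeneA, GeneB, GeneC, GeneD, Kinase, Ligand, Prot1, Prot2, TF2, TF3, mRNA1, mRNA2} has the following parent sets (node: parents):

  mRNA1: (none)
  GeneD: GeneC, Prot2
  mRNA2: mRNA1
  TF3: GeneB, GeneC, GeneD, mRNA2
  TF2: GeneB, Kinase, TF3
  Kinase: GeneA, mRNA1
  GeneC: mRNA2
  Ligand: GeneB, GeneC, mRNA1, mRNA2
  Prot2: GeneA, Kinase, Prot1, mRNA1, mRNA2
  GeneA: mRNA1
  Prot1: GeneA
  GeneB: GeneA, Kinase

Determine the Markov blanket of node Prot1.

{GeneA, Kinase, Prot2, mRNA1, mRNA2}

Prot1's children: Prot2.
Prot1's parents: GeneA.
Co-parents of Prot1 (other parents of its children):
  Prot2: GeneA, Kinase, mRNA1, mRNA2
Union: {GeneA} ∪ {Prot2} ∪ {GeneA, Kinase, mRNA1, mRNA2} = {GeneA, Kinase, Prot2, mRNA1, mRNA2}.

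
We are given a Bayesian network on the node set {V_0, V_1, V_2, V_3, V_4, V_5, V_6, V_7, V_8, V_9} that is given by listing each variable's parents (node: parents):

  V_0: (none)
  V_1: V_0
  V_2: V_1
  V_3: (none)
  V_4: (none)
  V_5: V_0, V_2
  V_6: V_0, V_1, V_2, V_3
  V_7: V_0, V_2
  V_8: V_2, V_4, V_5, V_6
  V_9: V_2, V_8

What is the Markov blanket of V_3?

{V_0, V_1, V_2, V_6}

A node's Markov blanket = Pa ∪ Ch ∪ (parents of Ch other than the node itself).
V_3 has no parents.
V_3 has child V_6.
For each child, the remaining parents (spouses of V_3):
  V_6 also has parents V_0, V_1, V_2.
MB(V_3) = {V_0, V_1, V_2, V_6}.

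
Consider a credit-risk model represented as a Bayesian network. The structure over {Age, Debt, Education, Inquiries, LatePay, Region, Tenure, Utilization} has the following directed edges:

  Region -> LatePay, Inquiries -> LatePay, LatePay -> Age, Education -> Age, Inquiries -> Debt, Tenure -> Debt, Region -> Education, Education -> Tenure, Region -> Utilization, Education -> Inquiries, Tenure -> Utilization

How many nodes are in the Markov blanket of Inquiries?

A node's Markov blanket = Pa ∪ Ch ∪ (parents of Ch other than the node itself).
Pa(Inquiries) = {Education}.
Inquiries's children: Debt, LatePay.
Other parents of Inquiries's children:
  parents(LatePay) \ {Inquiries} = {Region}.
  Debt also has parent Tenure.
MB(Inquiries) = {Debt, Education, LatePay, Region, Tenure}, which has 5 nodes.

5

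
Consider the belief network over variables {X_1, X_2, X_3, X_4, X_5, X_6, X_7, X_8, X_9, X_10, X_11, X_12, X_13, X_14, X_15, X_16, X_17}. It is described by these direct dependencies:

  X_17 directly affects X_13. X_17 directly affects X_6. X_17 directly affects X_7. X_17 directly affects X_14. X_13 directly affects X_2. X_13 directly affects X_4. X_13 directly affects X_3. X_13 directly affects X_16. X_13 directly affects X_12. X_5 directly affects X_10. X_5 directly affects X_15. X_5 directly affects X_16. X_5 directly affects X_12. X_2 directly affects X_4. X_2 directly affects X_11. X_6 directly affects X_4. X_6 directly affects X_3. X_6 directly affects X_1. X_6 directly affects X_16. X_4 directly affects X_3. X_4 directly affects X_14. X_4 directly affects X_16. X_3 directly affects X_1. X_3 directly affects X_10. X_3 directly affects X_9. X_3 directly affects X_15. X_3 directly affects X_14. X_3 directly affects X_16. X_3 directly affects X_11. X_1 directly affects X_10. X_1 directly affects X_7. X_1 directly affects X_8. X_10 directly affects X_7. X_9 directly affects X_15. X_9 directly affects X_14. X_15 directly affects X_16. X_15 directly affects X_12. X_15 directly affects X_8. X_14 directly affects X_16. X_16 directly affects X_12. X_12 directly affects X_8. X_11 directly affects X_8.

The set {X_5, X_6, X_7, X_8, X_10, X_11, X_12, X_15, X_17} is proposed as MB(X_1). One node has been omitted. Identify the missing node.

X_3

X_1 has children X_7, X_8, X_10.
Pa(X_1) = {X_3, X_6}.
Other parents of X_1's children:
  X_10 also has parents X_3, X_5.
  X_7 also has parents X_10, X_17.
  parents(X_8) \ {X_1} = {X_11, X_12, X_15}.
MB(X_1) = {X_3, X_5, X_6, X_7, X_8, X_10, X_11, X_12, X_15, X_17}.
Comparing with the claimed set, X_3 is missing.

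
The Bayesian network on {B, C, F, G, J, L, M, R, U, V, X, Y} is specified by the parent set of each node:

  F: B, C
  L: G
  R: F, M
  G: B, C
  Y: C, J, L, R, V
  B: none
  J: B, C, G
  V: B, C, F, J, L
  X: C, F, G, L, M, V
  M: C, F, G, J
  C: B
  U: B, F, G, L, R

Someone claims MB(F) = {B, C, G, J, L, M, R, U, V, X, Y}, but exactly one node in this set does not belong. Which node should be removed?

Parents of F: B, C.
Children of F: M, R, U, V, X.
Co-parents of F (other parents of its children):
  M's other parents are C, G, J.
  parents(R) \ {F} = {M}.
  parents(U) \ {F} = {B, G, L, R}.
  V also has parents B, C, J, L.
  parents(X) \ {F} = {C, G, L, M, V}.
MB(F) = {B, C, G, J, L, M, R, U, V, X}.
Y is neither a parent, child, nor co-parent of F, so it does not belong.

Y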